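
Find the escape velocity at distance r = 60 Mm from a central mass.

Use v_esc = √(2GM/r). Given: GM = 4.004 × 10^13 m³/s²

Convert to SI: r = 60 Mm = 6e+07 m.
Escape velocity comes from setting total energy to zero: ½v² − GM/r = 0 ⇒ v_esc = √(2GM / r).
v_esc = √(2 · 4.004e+13 / 6e+07) m/s ≈ 1155 m/s = 1.155 km/s.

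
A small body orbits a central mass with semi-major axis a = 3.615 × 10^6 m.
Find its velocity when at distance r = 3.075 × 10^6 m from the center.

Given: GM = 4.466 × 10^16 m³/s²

Vis-viva: v = √(GM · (2/r − 1/a)).
2/r − 1/a = 2/3.075e+06 − 1/3.615e+06 = 3.73781e-07 m⁻¹.
v = √(4.466e+16 · 3.73781e-07) m/s ≈ 1.292e+05 m/s = 129.2 km/s.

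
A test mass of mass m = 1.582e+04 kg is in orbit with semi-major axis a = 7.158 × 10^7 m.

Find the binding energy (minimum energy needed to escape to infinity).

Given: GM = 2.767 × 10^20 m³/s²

Total orbital energy is E = −GMm/(2a); binding energy is E_bind = −E = GMm/(2a).
E_bind = 2.767e+20 · 1.582e+04 / (2 · 7.158e+07) J ≈ 3.058e+16 J = 30.58 PJ.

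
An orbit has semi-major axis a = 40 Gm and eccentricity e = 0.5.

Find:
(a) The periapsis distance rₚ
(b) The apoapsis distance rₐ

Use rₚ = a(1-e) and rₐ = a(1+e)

Convert to SI: a = 40 Gm = 4e+10 m.
(a) rₚ = a(1 − e) = 4e+10 · (1 − 0.5) = 4e+10 · 0.5 ≈ 2e+10 m = 20 Gm.
(b) rₐ = a(1 + e) = 4e+10 · (1 + 0.5) = 4e+10 · 1.5 ≈ 6e+10 m = 60 Gm.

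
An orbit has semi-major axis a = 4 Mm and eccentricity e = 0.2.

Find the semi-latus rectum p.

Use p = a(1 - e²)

Convert to SI: a = 4 Mm = 4e+06 m.
p = a (1 − e²).
p = 4e+06 · (1 − (0.2)²) = 4e+06 · 0.96 ≈ 3.84e+06 m = 3.84 Mm.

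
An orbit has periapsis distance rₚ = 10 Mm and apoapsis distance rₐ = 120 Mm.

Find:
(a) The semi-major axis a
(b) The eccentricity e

Convert to SI: rₚ = 10 Mm = 1e+07 m; rₐ = 120 Mm = 1.2e+08 m.
(a) a = (rₚ + rₐ) / 2 = (1e+07 + 1.2e+08) / 2 ≈ 6.5e+07 m = 65 Mm.
(b) e = (rₐ − rₚ) / (rₐ + rₚ) = (1.2e+08 − 1e+07) / (1.2e+08 + 1e+07) ≈ 0.8462.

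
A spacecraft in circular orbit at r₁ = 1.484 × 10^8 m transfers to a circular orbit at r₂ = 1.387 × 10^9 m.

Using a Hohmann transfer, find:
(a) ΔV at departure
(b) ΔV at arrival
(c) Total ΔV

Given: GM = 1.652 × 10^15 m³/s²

Transfer semi-major axis: a_t = (r₁ + r₂)/2 = (1.484e+08 + 1.387e+09)/2 = 7.677e+08 m.
Circular speeds: v₁ = √(GM/r₁) = 3336.48 m/s, v₂ = √(GM/r₂) = 1091.36 m/s.
Transfer speeds (vis-viva v² = GM(2/r − 1/a_t)): v₁ᵗ = 4484.67 m/s, v₂ᵗ = 479.831 m/s.
(a) ΔV₁ = |v₁ᵗ − v₁| ≈ 1148 m/s = 1.148 km/s.
(b) ΔV₂ = |v₂ − v₂ᵗ| ≈ 611.5 m/s = 611.5 m/s.
(c) ΔV_total = ΔV₁ + ΔV₂ ≈ 1760 m/s = 1.76 km/s.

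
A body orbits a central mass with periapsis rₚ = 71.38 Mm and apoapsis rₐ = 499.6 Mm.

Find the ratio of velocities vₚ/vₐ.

Convert to SI: rₚ = 71.38 Mm = 7.138e+07 m; rₐ = 499.6 Mm = 4.996e+08 m.
Conservation of angular momentum gives rₚvₚ = rₐvₐ, so vₚ/vₐ = rₐ/rₚ.
vₚ/vₐ = 4.996e+08 / 7.138e+07 ≈ 6.999.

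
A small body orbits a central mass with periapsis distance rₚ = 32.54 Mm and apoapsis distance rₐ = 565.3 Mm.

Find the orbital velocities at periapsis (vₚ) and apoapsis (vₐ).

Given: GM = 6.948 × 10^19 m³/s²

Convert to SI: rₚ = 32.54 Mm = 3.254e+07 m; rₐ = 565.3 Mm = 5.653e+08 m.
Use the vis-viva equation v² = GM(2/r − 1/a) with a = (rₚ + rₐ)/2 = (3.254e+07 + 5.653e+08)/2 = 2.9892e+08 m.
vₚ = √(GM · (2/rₚ − 1/a)) = √(6.948e+19 · (2/3.254e+07 − 1/2.9892e+08)) m/s ≈ 2.009e+06 m/s = 2009 km/s.
vₐ = √(GM · (2/rₐ − 1/a)) = √(6.948e+19 · (2/5.653e+08 − 1/2.9892e+08)) m/s ≈ 1.157e+05 m/s = 115.7 km/s.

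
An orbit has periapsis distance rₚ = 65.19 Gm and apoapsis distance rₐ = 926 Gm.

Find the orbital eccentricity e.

Convert to SI: rₚ = 65.19 Gm = 6.519e+10 m; rₐ = 926 Gm = 9.26e+11 m.
e = (rₐ − rₚ) / (rₐ + rₚ).
e = (9.26e+11 − 6.519e+10) / (9.26e+11 + 6.519e+10) = 8.6081e+11 / 9.9119e+11 ≈ 0.8685.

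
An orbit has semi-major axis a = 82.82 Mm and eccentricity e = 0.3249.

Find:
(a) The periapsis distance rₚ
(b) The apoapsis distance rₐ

Convert to SI: a = 82.82 Mm = 8.282e+07 m.
(a) rₚ = a(1 − e) = 8.282e+07 · (1 − 0.3249) = 8.282e+07 · 0.6751 ≈ 5.591e+07 m = 55.91 Mm.
(b) rₐ = a(1 + e) = 8.282e+07 · (1 + 0.3249) = 8.282e+07 · 1.3249 ≈ 1.097e+08 m = 109.7 Mm.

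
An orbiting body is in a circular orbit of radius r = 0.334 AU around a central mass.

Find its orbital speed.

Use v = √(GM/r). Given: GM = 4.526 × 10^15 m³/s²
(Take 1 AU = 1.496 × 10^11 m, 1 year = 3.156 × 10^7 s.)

Convert to SI: r = 0.334 AU = 4.99664e+10 m.
For a circular orbit, gravity supplies the centripetal force, so v = √(GM / r).
v = √(4.526e+15 / 4.99664e+10) m/s ≈ 301 m/s = 0.06349 AU/year.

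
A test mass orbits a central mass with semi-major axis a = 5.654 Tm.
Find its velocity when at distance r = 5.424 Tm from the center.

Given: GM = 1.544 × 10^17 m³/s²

Convert to SI: a = 5.654 Tm = 5.654e+12 m; r = 5.424 Tm = 5.424e+12 m.
Vis-viva: v = √(GM · (2/r − 1/a)).
2/r − 1/a = 2/5.424e+12 − 1/5.654e+12 = 1.91866e-13 m⁻¹.
v = √(1.544e+17 · 1.91866e-13) m/s ≈ 172.1 m/s = 172.1 m/s.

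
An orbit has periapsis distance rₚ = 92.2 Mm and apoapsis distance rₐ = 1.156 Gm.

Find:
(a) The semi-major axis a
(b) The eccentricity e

Convert to SI: rₚ = 92.2 Mm = 9.22e+07 m; rₐ = 1.156 Gm = 1.156e+09 m.
(a) a = (rₚ + rₐ) / 2 = (9.22e+07 + 1.156e+09) / 2 ≈ 6.241e+08 m = 624.1 Mm.
(b) e = (rₐ − rₚ) / (rₐ + rₚ) = (1.156e+09 − 9.22e+07) / (1.156e+09 + 9.22e+07) ≈ 0.8523.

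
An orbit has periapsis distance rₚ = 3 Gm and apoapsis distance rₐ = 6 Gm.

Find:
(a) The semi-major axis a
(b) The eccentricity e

Convert to SI: rₚ = 3 Gm = 3e+09 m; rₐ = 6 Gm = 6e+09 m.
(a) a = (rₚ + rₐ) / 2 = (3e+09 + 6e+09) / 2 ≈ 4.5e+09 m = 4.5 Gm.
(b) e = (rₐ − rₚ) / (rₐ + rₚ) = (6e+09 − 3e+09) / (6e+09 + 3e+09) ≈ 0.3333.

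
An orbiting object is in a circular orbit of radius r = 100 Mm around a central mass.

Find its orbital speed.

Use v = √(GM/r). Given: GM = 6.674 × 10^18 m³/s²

Convert to SI: r = 100 Mm = 1e+08 m.
For a circular orbit, gravity supplies the centripetal force, so v = √(GM / r).
v = √(6.674e+18 / 1e+08) m/s ≈ 2.583e+05 m/s = 258.3 km/s.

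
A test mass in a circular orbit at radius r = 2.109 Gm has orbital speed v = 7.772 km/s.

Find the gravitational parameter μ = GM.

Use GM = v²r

Convert to SI: r = 2.109 Gm = 2.109e+09 m; v = 7.772 km/s = 7772 m/s.
For a circular orbit v² = GM/r, so GM = v² · r.
GM = (7772)² · 2.109e+09 m³/s² ≈ 1.274e+17 m³/s² = 1.274 × 10^17 m³/s².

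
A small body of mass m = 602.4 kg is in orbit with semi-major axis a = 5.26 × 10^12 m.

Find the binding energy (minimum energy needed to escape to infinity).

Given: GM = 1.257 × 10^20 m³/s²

Total orbital energy is E = −GMm/(2a); binding energy is E_bind = −E = GMm/(2a).
E_bind = 1.257e+20 · 602.4 / (2 · 5.26e+12) J ≈ 7.198e+09 J = 7.198 GJ.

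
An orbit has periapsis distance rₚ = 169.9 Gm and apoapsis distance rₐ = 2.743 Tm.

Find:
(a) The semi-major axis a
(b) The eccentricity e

Convert to SI: rₚ = 169.9 Gm = 1.699e+11 m; rₐ = 2.743 Tm = 2.743e+12 m.
(a) a = (rₚ + rₐ) / 2 = (1.699e+11 + 2.743e+12) / 2 ≈ 1.456e+12 m = 1.456 Tm.
(b) e = (rₐ − rₚ) / (rₐ + rₚ) = (2.743e+12 − 1.699e+11) / (2.743e+12 + 1.699e+11) ≈ 0.8833.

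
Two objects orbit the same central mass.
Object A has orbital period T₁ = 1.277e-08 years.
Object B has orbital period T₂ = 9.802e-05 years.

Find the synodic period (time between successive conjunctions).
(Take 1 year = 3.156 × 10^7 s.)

Convert to SI: T₁ = 1.277e-08 years = 0.403021 s; T₂ = 9.802e-05 years = 3093.51 s.
T_syn = |T₁ · T₂ / (T₁ − T₂)|.
T_syn = |0.403021 · 3093.51 / (0.403021 − 3093.51)| s ≈ 0.4031 s = 1.277e-08 years.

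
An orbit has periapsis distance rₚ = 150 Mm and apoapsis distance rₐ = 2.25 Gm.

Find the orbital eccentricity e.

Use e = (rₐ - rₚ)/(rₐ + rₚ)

Convert to SI: rₚ = 150 Mm = 1.5e+08 m; rₐ = 2.25 Gm = 2.25e+09 m.
e = (rₐ − rₚ) / (rₐ + rₚ).
e = (2.25e+09 − 1.5e+08) / (2.25e+09 + 1.5e+08) = 2.1e+09 / 2.4e+09 ≈ 0.875.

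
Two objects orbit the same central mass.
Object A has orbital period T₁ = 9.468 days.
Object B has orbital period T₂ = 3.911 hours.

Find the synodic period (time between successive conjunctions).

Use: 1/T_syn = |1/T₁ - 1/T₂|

Convert to SI: T₁ = 9.468 days = 818035 s; T₂ = 3.911 hours = 14079.6 s.
T_syn = |T₁ · T₂ / (T₁ − T₂)|.
T_syn = |818035 · 14079.6 / (818035 − 14079.6)| s ≈ 1.433e+04 s = 3.979 hours.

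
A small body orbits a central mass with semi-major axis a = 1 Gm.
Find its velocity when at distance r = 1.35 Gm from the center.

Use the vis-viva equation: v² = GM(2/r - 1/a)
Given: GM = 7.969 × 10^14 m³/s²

Convert to SI: a = 1 Gm = 1e+09 m; r = 1.35 Gm = 1.35e+09 m.
Vis-viva: v = √(GM · (2/r − 1/a)).
2/r − 1/a = 2/1.35e+09 − 1/1e+09 = 4.81481e-10 m⁻¹.
v = √(7.969e+14 · 4.81481e-10) m/s ≈ 619.4 m/s = 619.4 m/s.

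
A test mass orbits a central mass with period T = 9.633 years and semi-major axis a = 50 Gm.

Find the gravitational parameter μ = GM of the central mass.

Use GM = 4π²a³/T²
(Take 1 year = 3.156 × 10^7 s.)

Convert to SI: T = 9.633 years = 3.04017e+08 s; a = 50 Gm = 5e+10 m.
GM = 4π² · a³ / T².
GM = 4π² · (5e+10)³ / (3.04017e+08)² m³/s² ≈ 5.339e+16 m³/s² = 5.339 × 10^16 m³/s².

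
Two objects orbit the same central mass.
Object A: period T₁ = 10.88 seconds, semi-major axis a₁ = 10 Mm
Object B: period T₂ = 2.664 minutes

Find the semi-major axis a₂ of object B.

Convert to SI: a₁ = 10 Mm = 1e+07 m; T₂ = 2.664 minutes = 159.84 s.
Kepler's third law: (T₁/T₂)² = (a₁/a₂)³ ⇒ a₂ = a₁ · (T₂/T₁)^(2/3).
T₂/T₁ = 159.84 / 10.88 = 14.6912.
a₂ = 1e+07 · (14.6912)^(2/3) m ≈ 5.998e+07 m = 59.98 Mm.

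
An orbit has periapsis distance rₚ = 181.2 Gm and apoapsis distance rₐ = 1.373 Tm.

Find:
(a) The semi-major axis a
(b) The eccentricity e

Convert to SI: rₚ = 181.2 Gm = 1.812e+11 m; rₐ = 1.373 Tm = 1.373e+12 m.
(a) a = (rₚ + rₐ) / 2 = (1.812e+11 + 1.373e+12) / 2 ≈ 7.771e+11 m = 777.1 Gm.
(b) e = (rₐ − rₚ) / (rₐ + rₚ) = (1.373e+12 − 1.812e+11) / (1.373e+12 + 1.812e+11) ≈ 0.7668.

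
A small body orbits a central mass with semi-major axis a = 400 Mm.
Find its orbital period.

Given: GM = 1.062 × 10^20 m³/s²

Convert to SI: a = 400 Mm = 4e+08 m.
Kepler's third law: T = 2π √(a³ / GM).
Substituting a = 4e+08 m and GM = 1.062e+20 m³/s²:
T = 2π √((4e+08)³ / 1.062e+20) s
T ≈ 4878 s = 1.355 hours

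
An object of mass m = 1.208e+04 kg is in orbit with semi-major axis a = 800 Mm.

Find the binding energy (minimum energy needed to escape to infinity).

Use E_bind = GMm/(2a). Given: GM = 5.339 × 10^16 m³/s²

Convert to SI: a = 800 Mm = 8e+08 m.
Total orbital energy is E = −GMm/(2a); binding energy is E_bind = −E = GMm/(2a).
E_bind = 5.339e+16 · 1.208e+04 / (2 · 8e+08) J ≈ 4.031e+11 J = 403.1 GJ.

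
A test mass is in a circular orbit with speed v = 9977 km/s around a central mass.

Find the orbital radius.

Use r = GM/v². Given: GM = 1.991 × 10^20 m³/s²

Convert to SI: v = 9977 km/s = 9.977e+06 m/s.
For a circular orbit, v² = GM / r, so r = GM / v².
r = 1.991e+20 / (9.977e+06)² m ≈ 2e+06 m = 2 Mm.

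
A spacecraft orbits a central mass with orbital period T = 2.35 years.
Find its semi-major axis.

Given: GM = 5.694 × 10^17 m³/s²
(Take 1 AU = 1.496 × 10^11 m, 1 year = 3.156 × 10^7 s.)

Convert to SI: T = 2.35 years = 7.4166e+07 s.
Invert Kepler's third law: a = (GM · T² / (4π²))^(1/3).
Substituting T = 7.4166e+07 s and GM = 5.694e+17 m³/s²:
a = (5.694e+17 · (7.4166e+07)² / (4π²))^(1/3) m
a ≈ 4.297e+10 m = 0.2872 AU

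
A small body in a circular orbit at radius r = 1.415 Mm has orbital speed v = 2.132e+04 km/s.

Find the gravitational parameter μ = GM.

Convert to SI: r = 1.415 Mm = 1.415e+06 m; v = 2.132e+04 km/s = 2.132e+07 m/s.
For a circular orbit v² = GM/r, so GM = v² · r.
GM = (2.132e+07)² · 1.415e+06 m³/s² ≈ 6.432e+20 m³/s² = 6.432 × 10^20 m³/s².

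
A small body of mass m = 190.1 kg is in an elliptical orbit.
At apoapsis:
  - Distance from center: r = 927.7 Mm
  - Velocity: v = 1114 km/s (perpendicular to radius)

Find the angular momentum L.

Convert to SI: r = 927.7 Mm = 9.277e+08 m; v = 1114 km/s = 1.114e+06 m/s.
Since v is perpendicular to r, L = m · v · r.
L = 190.1 · 1.114e+06 · 9.277e+08 kg·m²/s ≈ 1.965e+17 kg·m²/s.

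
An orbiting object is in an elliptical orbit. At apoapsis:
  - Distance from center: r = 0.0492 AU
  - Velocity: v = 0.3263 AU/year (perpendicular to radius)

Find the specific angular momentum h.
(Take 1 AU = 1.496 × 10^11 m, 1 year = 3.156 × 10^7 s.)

Convert to SI: r = 0.0492 AU = 7.36032e+09 m; v = 0.3263 AU/year = 1546.72 m/s.
With v perpendicular to r, h = r · v.
h = 7.36032e+09 · 1546.72 m²/s ≈ 1.138e+13 m²/s.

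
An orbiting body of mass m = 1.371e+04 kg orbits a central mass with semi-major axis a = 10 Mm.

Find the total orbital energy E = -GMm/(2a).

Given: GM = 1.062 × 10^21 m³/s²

Convert to SI: a = 10 Mm = 1e+07 m.
E = −GMm / (2a).
E = −1.062e+21 · 1.371e+04 / (2 · 1e+07) J ≈ -7.28e+17 J = -728 PJ.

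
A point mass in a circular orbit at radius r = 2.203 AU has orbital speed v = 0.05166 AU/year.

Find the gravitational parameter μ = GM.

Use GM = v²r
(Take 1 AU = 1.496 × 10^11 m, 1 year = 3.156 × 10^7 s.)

Convert to SI: r = 2.203 AU = 3.29569e+11 m; v = 0.05166 AU/year = 244.878 m/s.
For a circular orbit v² = GM/r, so GM = v² · r.
GM = (244.878)² · 3.29569e+11 m³/s² ≈ 1.976e+16 m³/s² = 1.976 × 10^16 m³/s².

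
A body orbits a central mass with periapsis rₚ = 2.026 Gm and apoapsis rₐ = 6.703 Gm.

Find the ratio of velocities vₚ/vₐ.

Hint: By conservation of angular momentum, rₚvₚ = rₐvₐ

Convert to SI: rₚ = 2.026 Gm = 2.026e+09 m; rₐ = 6.703 Gm = 6.703e+09 m.
Conservation of angular momentum gives rₚvₚ = rₐvₐ, so vₚ/vₐ = rₐ/rₚ.
vₚ/vₐ = 6.703e+09 / 2.026e+09 ≈ 3.308.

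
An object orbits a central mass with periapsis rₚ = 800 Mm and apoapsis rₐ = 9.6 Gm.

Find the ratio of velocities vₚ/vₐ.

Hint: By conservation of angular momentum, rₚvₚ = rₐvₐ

Convert to SI: rₚ = 800 Mm = 8e+08 m; rₐ = 9.6 Gm = 9.6e+09 m.
Conservation of angular momentum gives rₚvₚ = rₐvₐ, so vₚ/vₐ = rₐ/rₚ.
vₚ/vₐ = 9.6e+09 / 8e+08 ≈ 12.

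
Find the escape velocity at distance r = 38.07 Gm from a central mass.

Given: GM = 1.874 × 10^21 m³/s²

Convert to SI: r = 38.07 Gm = 3.807e+10 m.
Escape velocity comes from setting total energy to zero: ½v² − GM/r = 0 ⇒ v_esc = √(2GM / r).
v_esc = √(2 · 1.874e+21 / 3.807e+10) m/s ≈ 3.138e+05 m/s = 313.8 km/s.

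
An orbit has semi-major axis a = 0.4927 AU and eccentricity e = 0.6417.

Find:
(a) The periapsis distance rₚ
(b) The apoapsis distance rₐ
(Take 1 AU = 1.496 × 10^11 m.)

Convert to SI: a = 0.4927 AU = 7.37079e+10 m.
(a) rₚ = a(1 − e) = 7.37079e+10 · (1 − 0.6417) = 7.37079e+10 · 0.3583 ≈ 2.641e+10 m = 0.1765 AU.
(b) rₐ = a(1 + e) = 7.37079e+10 · (1 + 0.6417) = 7.37079e+10 · 1.6417 ≈ 1.21e+11 m = 0.8089 AU.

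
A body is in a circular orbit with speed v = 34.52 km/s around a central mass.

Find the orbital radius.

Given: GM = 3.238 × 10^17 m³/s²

Convert to SI: v = 34.52 km/s = 34520 m/s.
For a circular orbit, v² = GM / r, so r = GM / v².
r = 3.238e+17 / (34520)² m ≈ 2.717e+08 m = 2.717 × 10^8 m.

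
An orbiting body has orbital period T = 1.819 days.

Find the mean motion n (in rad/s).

Convert to SI: T = 1.819 days = 157162 s.
n = 2π / T.
n = 2π / 157162 s ≈ 3.998e-05 rad/s.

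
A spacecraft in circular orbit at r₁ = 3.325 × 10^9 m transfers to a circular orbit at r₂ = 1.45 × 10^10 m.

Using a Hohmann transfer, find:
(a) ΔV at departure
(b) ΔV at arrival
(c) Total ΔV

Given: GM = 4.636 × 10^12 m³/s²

Transfer semi-major axis: a_t = (r₁ + r₂)/2 = (3.325e+09 + 1.45e+10)/2 = 8.9125e+09 m.
Circular speeds: v₁ = √(GM/r₁) = 37.3401 m/s, v₂ = √(GM/r₂) = 17.8808 m/s.
Transfer speeds (vis-viva v² = GM(2/r − 1/a_t)): v₁ᵗ = 47.6278 m/s, v₂ᵗ = 10.9215 m/s.
(a) ΔV₁ = |v₁ᵗ − v₁| ≈ 10.29 m/s = 10.29 m/s.
(b) ΔV₂ = |v₂ − v₂ᵗ| ≈ 6.959 m/s = 6.959 m/s.
(c) ΔV_total = ΔV₁ + ΔV₂ ≈ 17.25 m/s = 17.25 m/s.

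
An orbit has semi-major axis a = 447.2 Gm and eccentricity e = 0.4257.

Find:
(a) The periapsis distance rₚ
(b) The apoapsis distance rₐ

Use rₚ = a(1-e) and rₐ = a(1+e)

Convert to SI: a = 447.2 Gm = 4.472e+11 m.
(a) rₚ = a(1 − e) = 4.472e+11 · (1 − 0.4257) = 4.472e+11 · 0.5743 ≈ 2.568e+11 m = 256.8 Gm.
(b) rₐ = a(1 + e) = 4.472e+11 · (1 + 0.4257) = 4.472e+11 · 1.4257 ≈ 6.376e+11 m = 637.6 Gm.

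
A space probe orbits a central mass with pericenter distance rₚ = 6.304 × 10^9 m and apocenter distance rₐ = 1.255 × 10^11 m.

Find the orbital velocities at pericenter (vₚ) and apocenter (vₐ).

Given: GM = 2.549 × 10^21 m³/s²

Use the vis-viva equation v² = GM(2/r − 1/a) with a = (rₚ + rₐ)/2 = (6.304e+09 + 1.255e+11)/2 = 6.5902e+10 m.
vₚ = √(GM · (2/rₚ − 1/a)) = √(2.549e+21 · (2/6.304e+09 − 1/6.5902e+10)) m/s ≈ 8.775e+05 m/s = 877.5 km/s.
vₐ = √(GM · (2/rₐ − 1/a)) = √(2.549e+21 · (2/1.255e+11 − 1/6.5902e+10)) m/s ≈ 4.408e+04 m/s = 44.08 km/s.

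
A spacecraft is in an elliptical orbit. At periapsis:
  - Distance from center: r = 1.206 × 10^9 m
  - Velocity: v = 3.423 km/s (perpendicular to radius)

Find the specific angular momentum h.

Convert to SI: v = 3.423 km/s = 3423 m/s.
With v perpendicular to r, h = r · v.
h = 1.206e+09 · 3423 m²/s ≈ 4.128e+12 m²/s.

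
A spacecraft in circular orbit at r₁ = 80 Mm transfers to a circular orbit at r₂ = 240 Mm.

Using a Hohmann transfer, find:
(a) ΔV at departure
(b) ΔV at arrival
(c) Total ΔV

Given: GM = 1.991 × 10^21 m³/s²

Convert to SI: r₁ = 80 Mm = 8e+07 m; r₂ = 240 Mm = 2.4e+08 m.
Transfer semi-major axis: a_t = (r₁ + r₂)/2 = (8e+07 + 2.4e+08)/2 = 1.6e+08 m.
Circular speeds: v₁ = √(GM/r₁) = 4.98874e+06 m/s, v₂ = √(GM/r₂) = 2.88025e+06 m/s.
Transfer speeds (vis-viva v² = GM(2/r − 1/a_t)): v₁ᵗ = 6.10993e+06 m/s, v₂ᵗ = 2.03664e+06 m/s.
(a) ΔV₁ = |v₁ᵗ − v₁| ≈ 1.121e+06 m/s = 1121 km/s.
(b) ΔV₂ = |v₂ − v₂ᵗ| ≈ 8.436e+05 m/s = 843.6 km/s.
(c) ΔV_total = ΔV₁ + ΔV₂ ≈ 1.965e+06 m/s = 1965 km/s.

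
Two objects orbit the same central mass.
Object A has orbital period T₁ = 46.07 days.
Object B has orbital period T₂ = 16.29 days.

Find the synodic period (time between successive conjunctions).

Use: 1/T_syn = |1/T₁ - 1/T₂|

Convert to SI: T₁ = 46.07 days = 3.98045e+06 s; T₂ = 16.29 days = 1.40746e+06 s.
T_syn = |T₁ · T₂ / (T₁ − T₂)|.
T_syn = |3.98045e+06 · 1.40746e+06 / (3.98045e+06 − 1.40746e+06)| s ≈ 2.177e+06 s = 25.2 days.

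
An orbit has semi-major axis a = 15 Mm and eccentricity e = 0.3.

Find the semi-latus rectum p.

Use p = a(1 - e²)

Convert to SI: a = 15 Mm = 1.5e+07 m.
p = a (1 − e²).
p = 1.5e+07 · (1 − (0.3)²) = 1.5e+07 · 0.91 ≈ 1.365e+07 m = 13.65 Mm.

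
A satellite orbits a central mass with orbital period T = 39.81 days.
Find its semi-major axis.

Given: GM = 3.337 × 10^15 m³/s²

Convert to SI: T = 39.81 days = 3.43958e+06 s.
Invert Kepler's third law: a = (GM · T² / (4π²))^(1/3).
Substituting T = 3.43958e+06 s and GM = 3.337e+15 m³/s²:
a = (3.337e+15 · (3.43958e+06)² / (4π²))^(1/3) m
a ≈ 1e+09 m = 1 Gm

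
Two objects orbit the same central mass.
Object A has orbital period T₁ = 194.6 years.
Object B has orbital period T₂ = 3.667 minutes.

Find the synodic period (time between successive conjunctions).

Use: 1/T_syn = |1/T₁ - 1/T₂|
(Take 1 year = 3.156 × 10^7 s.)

Convert to SI: T₁ = 194.6 years = 6.14158e+09 s; T₂ = 3.667 minutes = 220.02 s.
T_syn = |T₁ · T₂ / (T₁ − T₂)|.
T_syn = |6.14158e+09 · 220.02 / (6.14158e+09 − 220.02)| s ≈ 220 s = 3.667 minutes.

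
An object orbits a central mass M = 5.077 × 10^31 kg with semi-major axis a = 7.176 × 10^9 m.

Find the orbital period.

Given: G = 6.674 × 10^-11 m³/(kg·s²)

GM = G · M = 6.674e-11 · 5.077e+31 = 3.38839e+21 m³/s².
Kepler's third law: T = 2π √(a³ / GM).
Substituting a = 7.176e+09 m and GM = 3.38839e+21 m³/s²:
T = 2π √((7.176e+09)³ / 3.38839e+21) s
T ≈ 6.562e+04 s = 18.23 hours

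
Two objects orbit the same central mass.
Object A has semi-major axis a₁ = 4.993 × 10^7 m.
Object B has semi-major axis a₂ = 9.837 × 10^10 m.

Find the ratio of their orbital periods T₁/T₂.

From Kepler's third law, (T₁/T₂)² = (a₁/a₂)³, so T₁/T₂ = (a₁/a₂)^(3/2).
a₁/a₂ = 4.993e+07 / 9.837e+10 = 0.000507573.
T₁/T₂ = (0.000507573)^(3/2) ≈ 1.144e-05.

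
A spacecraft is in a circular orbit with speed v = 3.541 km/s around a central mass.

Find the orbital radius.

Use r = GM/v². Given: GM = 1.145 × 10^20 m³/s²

Convert to SI: v = 3.541 km/s = 3541 m/s.
For a circular orbit, v² = GM / r, so r = GM / v².
r = 1.145e+20 / (3541)² m ≈ 9.132e+12 m = 9.132 × 10^12 m.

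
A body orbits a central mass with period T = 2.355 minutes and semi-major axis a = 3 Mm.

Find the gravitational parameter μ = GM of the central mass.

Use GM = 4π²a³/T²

Convert to SI: T = 2.355 minutes = 141.3 s; a = 3 Mm = 3e+06 m.
GM = 4π² · a³ / T².
GM = 4π² · (3e+06)³ / (141.3)² m³/s² ≈ 5.339e+16 m³/s² = 5.339 × 10^16 m³/s².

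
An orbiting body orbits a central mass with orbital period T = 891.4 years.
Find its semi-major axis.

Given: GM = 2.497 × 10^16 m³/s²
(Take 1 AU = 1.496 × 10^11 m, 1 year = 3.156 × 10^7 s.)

Convert to SI: T = 891.4 years = 2.81326e+10 s.
Invert Kepler's third law: a = (GM · T² / (4π²))^(1/3).
Substituting T = 2.81326e+10 s and GM = 2.497e+16 m³/s²:
a = (2.497e+16 · (2.81326e+10)² / (4π²))^(1/3) m
a ≈ 7.94e+11 m = 5.308 AU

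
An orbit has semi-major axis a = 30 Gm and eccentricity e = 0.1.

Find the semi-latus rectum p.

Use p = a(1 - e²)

Convert to SI: a = 30 Gm = 3e+10 m.
p = a (1 − e²).
p = 3e+10 · (1 − (0.1)²) = 3e+10 · 0.99 ≈ 2.97e+10 m = 29.7 Gm.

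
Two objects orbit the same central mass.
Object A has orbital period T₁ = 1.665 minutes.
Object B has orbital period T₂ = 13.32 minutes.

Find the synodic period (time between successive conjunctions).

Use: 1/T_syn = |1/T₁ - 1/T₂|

Convert to SI: T₁ = 1.665 minutes = 99.9 s; T₂ = 13.32 minutes = 799.2 s.
T_syn = |T₁ · T₂ / (T₁ − T₂)|.
T_syn = |99.9 · 799.2 / (99.9 − 799.2)| s ≈ 114.2 s = 1.903 minutes.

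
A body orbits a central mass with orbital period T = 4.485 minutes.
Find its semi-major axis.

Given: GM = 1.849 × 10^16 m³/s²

Convert to SI: T = 4.485 minutes = 269.1 s.
Invert Kepler's third law: a = (GM · T² / (4π²))^(1/3).
Substituting T = 269.1 s and GM = 1.849e+16 m³/s²:
a = (1.849e+16 · (269.1)² / (4π²))^(1/3) m
a ≈ 3.237e+06 m = 3.237 Mm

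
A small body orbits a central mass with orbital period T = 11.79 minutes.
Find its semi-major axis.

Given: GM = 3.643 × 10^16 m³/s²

Convert to SI: T = 11.79 minutes = 707.4 s.
Invert Kepler's third law: a = (GM · T² / (4π²))^(1/3).
Substituting T = 707.4 s and GM = 3.643e+16 m³/s²:
a = (3.643e+16 · (707.4)² / (4π²))^(1/3) m
a ≈ 7.729e+06 m = 7.729 × 10^6 m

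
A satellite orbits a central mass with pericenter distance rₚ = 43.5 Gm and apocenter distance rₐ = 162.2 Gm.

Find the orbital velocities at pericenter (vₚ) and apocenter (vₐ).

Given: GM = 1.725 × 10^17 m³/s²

Convert to SI: rₚ = 43.5 Gm = 4.35e+10 m; rₐ = 162.2 Gm = 1.622e+11 m.
Use the vis-viva equation v² = GM(2/r − 1/a) with a = (rₚ + rₐ)/2 = (4.35e+10 + 1.622e+11)/2 = 1.0285e+11 m.
vₚ = √(GM · (2/rₚ − 1/a)) = √(1.725e+17 · (2/4.35e+10 − 1/1.0285e+11)) m/s ≈ 2501 m/s = 2.501 km/s.
vₐ = √(GM · (2/rₐ − 1/a)) = √(1.725e+17 · (2/1.622e+11 − 1/1.0285e+11)) m/s ≈ 670.7 m/s = 670.7 m/s.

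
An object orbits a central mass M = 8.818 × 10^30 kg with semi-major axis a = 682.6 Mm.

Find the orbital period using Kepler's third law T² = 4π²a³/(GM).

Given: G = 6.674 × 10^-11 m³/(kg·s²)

Convert to SI: a = 682.6 Mm = 6.826e+08 m.
GM = G · M = 6.674e-11 · 8.818e+30 = 5.88513e+20 m³/s².
Kepler's third law: T = 2π √(a³ / GM).
Substituting a = 6.826e+08 m and GM = 5.88513e+20 m³/s²:
T = 2π √((6.826e+08)³ / 5.88513e+20) s
T ≈ 4619 s = 1.283 hours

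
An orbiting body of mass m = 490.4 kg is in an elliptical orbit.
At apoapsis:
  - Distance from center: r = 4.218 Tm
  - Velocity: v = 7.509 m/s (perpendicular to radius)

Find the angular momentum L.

Convert to SI: r = 4.218 Tm = 4.218e+12 m.
Since v is perpendicular to r, L = m · v · r.
L = 490.4 · 7.509 · 4.218e+12 kg·m²/s ≈ 1.553e+16 kg·m²/s.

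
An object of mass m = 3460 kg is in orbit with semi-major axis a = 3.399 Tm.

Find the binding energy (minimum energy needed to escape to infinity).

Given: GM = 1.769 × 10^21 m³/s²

Convert to SI: a = 3.399 Tm = 3.399e+12 m.
Total orbital energy is E = −GMm/(2a); binding energy is E_bind = −E = GMm/(2a).
E_bind = 1.769e+21 · 3460 / (2 · 3.399e+12) J ≈ 9.004e+11 J = 900.4 GJ.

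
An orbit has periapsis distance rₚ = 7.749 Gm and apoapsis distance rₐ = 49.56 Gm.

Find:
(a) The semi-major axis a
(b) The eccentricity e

Convert to SI: rₚ = 7.749 Gm = 7.749e+09 m; rₐ = 49.56 Gm = 4.956e+10 m.
(a) a = (rₚ + rₐ) / 2 = (7.749e+09 + 4.956e+10) / 2 ≈ 2.865e+10 m = 28.65 Gm.
(b) e = (rₐ − rₚ) / (rₐ + rₚ) = (4.956e+10 − 7.749e+09) / (4.956e+10 + 7.749e+09) ≈ 0.7296.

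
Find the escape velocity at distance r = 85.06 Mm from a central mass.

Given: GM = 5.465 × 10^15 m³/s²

Convert to SI: r = 85.06 Mm = 8.506e+07 m.
Escape velocity comes from setting total energy to zero: ½v² − GM/r = 0 ⇒ v_esc = √(2GM / r).
v_esc = √(2 · 5.465e+15 / 8.506e+07) m/s ≈ 1.134e+04 m/s = 11.34 km/s.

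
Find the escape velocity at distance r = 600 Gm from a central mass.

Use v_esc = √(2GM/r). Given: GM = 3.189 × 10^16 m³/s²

Convert to SI: r = 600 Gm = 6e+11 m.
Escape velocity comes from setting total energy to zero: ½v² − GM/r = 0 ⇒ v_esc = √(2GM / r).
v_esc = √(2 · 3.189e+16 / 6e+11) m/s ≈ 326 m/s = 326 m/s.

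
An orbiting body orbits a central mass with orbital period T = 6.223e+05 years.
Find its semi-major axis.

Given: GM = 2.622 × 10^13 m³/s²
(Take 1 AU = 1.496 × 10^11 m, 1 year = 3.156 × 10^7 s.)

Convert to SI: T = 6.223e+05 years = 1.96398e+13 s.
Invert Kepler's third law: a = (GM · T² / (4π²))^(1/3).
Substituting T = 1.96398e+13 s and GM = 2.622e+13 m³/s²:
a = (2.622e+13 · (1.96398e+13)² / (4π²))^(1/3) m
a ≈ 6.351e+12 m = 42.45 AU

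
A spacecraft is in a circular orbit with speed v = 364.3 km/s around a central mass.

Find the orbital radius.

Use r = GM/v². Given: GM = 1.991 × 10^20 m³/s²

Convert to SI: v = 364.3 km/s = 364300 m/s.
For a circular orbit, v² = GM / r, so r = GM / v².
r = 1.991e+20 / (364300)² m ≈ 1.5e+09 m = 1.5 Gm.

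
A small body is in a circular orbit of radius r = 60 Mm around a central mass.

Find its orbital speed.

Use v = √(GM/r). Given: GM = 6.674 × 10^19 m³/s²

Convert to SI: r = 60 Mm = 6e+07 m.
For a circular orbit, gravity supplies the centripetal force, so v = √(GM / r).
v = √(6.674e+19 / 6e+07) m/s ≈ 1.055e+06 m/s = 1055 km/s.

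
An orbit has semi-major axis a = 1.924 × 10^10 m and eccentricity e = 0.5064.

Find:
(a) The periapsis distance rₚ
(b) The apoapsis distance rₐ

(a) rₚ = a(1 − e) = 1.924e+10 · (1 − 0.5064) = 1.924e+10 · 0.4936 ≈ 9.497e+09 m = 9.497 × 10^9 m.
(b) rₐ = a(1 + e) = 1.924e+10 · (1 + 0.5064) = 1.924e+10 · 1.5064 ≈ 2.898e+10 m = 2.898 × 10^10 m.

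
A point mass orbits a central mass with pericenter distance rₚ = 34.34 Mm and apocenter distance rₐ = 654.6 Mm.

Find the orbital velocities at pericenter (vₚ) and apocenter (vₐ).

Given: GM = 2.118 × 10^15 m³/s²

Convert to SI: rₚ = 34.34 Mm = 3.434e+07 m; rₐ = 654.6 Mm = 6.546e+08 m.
Use the vis-viva equation v² = GM(2/r − 1/a) with a = (rₚ + rₐ)/2 = (3.434e+07 + 6.546e+08)/2 = 3.4447e+08 m.
vₚ = √(GM · (2/rₚ − 1/a)) = √(2.118e+15 · (2/3.434e+07 − 1/3.4447e+08)) m/s ≈ 1.083e+04 m/s = 10.83 km/s.
vₐ = √(GM · (2/rₐ − 1/a)) = √(2.118e+15 · (2/6.546e+08 − 1/3.4447e+08)) m/s ≈ 567.9 m/s = 567.9 m/s.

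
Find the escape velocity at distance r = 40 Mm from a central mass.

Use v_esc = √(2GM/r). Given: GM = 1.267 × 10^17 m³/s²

Convert to SI: r = 40 Mm = 4e+07 m.
Escape velocity comes from setting total energy to zero: ½v² − GM/r = 0 ⇒ v_esc = √(2GM / r).
v_esc = √(2 · 1.267e+17 / 4e+07) m/s ≈ 7.959e+04 m/s = 79.59 km/s.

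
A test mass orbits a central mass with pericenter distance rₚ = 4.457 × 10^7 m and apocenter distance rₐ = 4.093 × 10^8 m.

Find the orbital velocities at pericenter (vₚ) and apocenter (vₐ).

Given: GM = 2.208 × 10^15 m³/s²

Use the vis-viva equation v² = GM(2/r − 1/a) with a = (rₚ + rₐ)/2 = (4.457e+07 + 4.093e+08)/2 = 2.26935e+08 m.
vₚ = √(GM · (2/rₚ − 1/a)) = √(2.208e+15 · (2/4.457e+07 − 1/2.26935e+08)) m/s ≈ 9453 m/s = 9.453 km/s.
vₐ = √(GM · (2/rₐ − 1/a)) = √(2.208e+15 · (2/4.093e+08 − 1/2.26935e+08)) m/s ≈ 1029 m/s = 1.029 km/s.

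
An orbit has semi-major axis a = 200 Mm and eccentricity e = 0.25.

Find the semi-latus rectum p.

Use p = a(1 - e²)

Convert to SI: a = 200 Mm = 2e+08 m.
p = a (1 − e²).
p = 2e+08 · (1 − (0.25)²) = 2e+08 · 0.9375 ≈ 1.875e+08 m = 187.5 Mm.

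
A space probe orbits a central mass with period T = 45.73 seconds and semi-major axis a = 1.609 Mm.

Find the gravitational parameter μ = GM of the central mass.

Convert to SI: a = 1.609 Mm = 1.609e+06 m.
GM = 4π² · a³ / T².
GM = 4π² · (1.609e+06)³ / (45.73)² m³/s² ≈ 7.864e+16 m³/s² = 7.864 × 10^16 m³/s².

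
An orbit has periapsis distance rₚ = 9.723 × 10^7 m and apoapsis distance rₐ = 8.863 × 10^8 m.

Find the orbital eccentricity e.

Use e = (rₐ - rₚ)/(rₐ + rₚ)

e = (rₐ − rₚ) / (rₐ + rₚ).
e = (8.863e+08 − 9.723e+07) / (8.863e+08 + 9.723e+07) = 7.8907e+08 / 9.8353e+08 ≈ 0.8023.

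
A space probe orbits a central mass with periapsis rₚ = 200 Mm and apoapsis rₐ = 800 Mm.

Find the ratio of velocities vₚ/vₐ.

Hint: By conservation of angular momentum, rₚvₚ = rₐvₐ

Convert to SI: rₚ = 200 Mm = 2e+08 m; rₐ = 800 Mm = 8e+08 m.
Conservation of angular momentum gives rₚvₚ = rₐvₐ, so vₚ/vₐ = rₐ/rₚ.
vₚ/vₐ = 8e+08 / 2e+08 ≈ 4.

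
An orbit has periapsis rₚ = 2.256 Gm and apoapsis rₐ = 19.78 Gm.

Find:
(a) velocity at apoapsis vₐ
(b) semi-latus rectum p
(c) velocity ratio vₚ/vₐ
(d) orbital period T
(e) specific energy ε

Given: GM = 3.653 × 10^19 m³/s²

Convert to SI: rₚ = 2.256 Gm = 2.256e+09 m; rₐ = 19.78 Gm = 1.978e+10 m.
(a) With a = (rₚ + rₐ)/2 = 1.1018e+10 m, vₐ = √(GM (2/rₐ − 1/a)) = √(3.653e+19 · (2/1.978e+10 − 1/1.1018e+10)) m/s ≈ 1.945e+04 m/s
(b) From a = (rₚ + rₐ)/2 = 1.1018e+10 m and e = (rₐ − rₚ)/(rₐ + rₚ) = 0.795244, p = a(1 − e²) = 1.1018e+10 · (1 − (0.795244)²) ≈ 4.05e+09 m
(c) Conservation of angular momentum (rₚvₚ = rₐvₐ) gives vₚ/vₐ = rₐ/rₚ = 1.978e+10/2.256e+09 ≈ 8.768
(d) With a = (rₚ + rₐ)/2 = 1.1018e+10 m, T = 2π √(a³/GM) = 2π √((1.1018e+10)³/3.653e+19) s ≈ 1.202e+06 s
(e) With a = (rₚ + rₐ)/2 = 1.1018e+10 m, ε = −GM/(2a) = −3.653e+19/(2 · 1.1018e+10) J/kg ≈ -1.658e+09 J/kg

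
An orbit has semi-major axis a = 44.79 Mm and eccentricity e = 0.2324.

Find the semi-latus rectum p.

Convert to SI: a = 44.79 Mm = 4.479e+07 m.
p = a (1 − e²).
p = 4.479e+07 · (1 − (0.2324)²) = 4.479e+07 · 0.94599 ≈ 4.237e+07 m = 42.37 Mm.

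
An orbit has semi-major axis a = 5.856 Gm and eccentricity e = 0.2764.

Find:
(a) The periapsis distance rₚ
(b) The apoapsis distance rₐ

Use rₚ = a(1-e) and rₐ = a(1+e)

Convert to SI: a = 5.856 Gm = 5.856e+09 m.
(a) rₚ = a(1 − e) = 5.856e+09 · (1 − 0.2764) = 5.856e+09 · 0.7236 ≈ 4.237e+09 m = 4.237 Gm.
(b) rₐ = a(1 + e) = 5.856e+09 · (1 + 0.2764) = 5.856e+09 · 1.2764 ≈ 7.475e+09 m = 7.475 Gm.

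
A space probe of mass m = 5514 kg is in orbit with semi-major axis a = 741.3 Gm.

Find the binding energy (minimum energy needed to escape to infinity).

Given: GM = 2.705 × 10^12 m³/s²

Convert to SI: a = 741.3 Gm = 7.413e+11 m.
Total orbital energy is E = −GMm/(2a); binding energy is E_bind = −E = GMm/(2a).
E_bind = 2.705e+12 · 5514 / (2 · 7.413e+11) J ≈ 1.006e+04 J = 10.06 kJ.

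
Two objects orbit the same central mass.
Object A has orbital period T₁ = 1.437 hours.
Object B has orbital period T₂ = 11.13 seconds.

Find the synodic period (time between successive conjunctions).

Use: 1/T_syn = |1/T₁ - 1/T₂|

Convert to SI: T₁ = 1.437 hours = 5173.2 s.
T_syn = |T₁ · T₂ / (T₁ − T₂)|.
T_syn = |5173.2 · 11.13 / (5173.2 − 11.13)| s ≈ 11.15 s = 11.15 seconds.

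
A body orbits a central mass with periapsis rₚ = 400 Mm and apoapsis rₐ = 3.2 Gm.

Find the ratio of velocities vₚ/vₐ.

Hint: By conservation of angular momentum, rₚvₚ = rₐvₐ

Convert to SI: rₚ = 400 Mm = 4e+08 m; rₐ = 3.2 Gm = 3.2e+09 m.
Conservation of angular momentum gives rₚvₚ = rₐvₐ, so vₚ/vₐ = rₐ/rₚ.
vₚ/vₐ = 3.2e+09 / 4e+08 ≈ 8.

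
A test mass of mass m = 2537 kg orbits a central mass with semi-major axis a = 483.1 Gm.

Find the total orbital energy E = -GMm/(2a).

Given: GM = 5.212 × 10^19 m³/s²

Convert to SI: a = 483.1 Gm = 4.831e+11 m.
E = −GMm / (2a).
E = −5.212e+19 · 2537 / (2 · 4.831e+11) J ≈ -1.369e+11 J = -136.9 GJ.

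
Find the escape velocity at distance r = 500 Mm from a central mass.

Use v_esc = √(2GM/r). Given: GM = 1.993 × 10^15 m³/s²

Convert to SI: r = 500 Mm = 5e+08 m.
Escape velocity comes from setting total energy to zero: ½v² − GM/r = 0 ⇒ v_esc = √(2GM / r).
v_esc = √(2 · 1.993e+15 / 5e+08) m/s ≈ 2823 m/s = 2.823 km/s.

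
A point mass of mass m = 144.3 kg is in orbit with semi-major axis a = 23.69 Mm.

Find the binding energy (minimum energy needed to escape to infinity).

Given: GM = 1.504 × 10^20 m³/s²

Convert to SI: a = 23.69 Mm = 2.369e+07 m.
Total orbital energy is E = −GMm/(2a); binding energy is E_bind = −E = GMm/(2a).
E_bind = 1.504e+20 · 144.3 / (2 · 2.369e+07) J ≈ 4.581e+14 J = 458.1 TJ.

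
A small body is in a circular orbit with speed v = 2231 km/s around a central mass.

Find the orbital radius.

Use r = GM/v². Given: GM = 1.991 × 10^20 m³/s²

Convert to SI: v = 2231 km/s = 2.231e+06 m/s.
For a circular orbit, v² = GM / r, so r = GM / v².
r = 1.991e+20 / (2.231e+06)² m ≈ 4e+07 m = 40 Mm.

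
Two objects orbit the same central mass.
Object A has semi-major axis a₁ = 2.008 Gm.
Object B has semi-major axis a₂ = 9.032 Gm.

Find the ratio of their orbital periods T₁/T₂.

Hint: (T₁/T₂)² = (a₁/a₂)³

Convert to SI: a₁ = 2.008 Gm = 2.008e+09 m; a₂ = 9.032 Gm = 9.032e+09 m.
From Kepler's third law, (T₁/T₂)² = (a₁/a₂)³, so T₁/T₂ = (a₁/a₂)^(3/2).
a₁/a₂ = 2.008e+09 / 9.032e+09 = 0.222321.
T₁/T₂ = (0.222321)^(3/2) ≈ 0.1048.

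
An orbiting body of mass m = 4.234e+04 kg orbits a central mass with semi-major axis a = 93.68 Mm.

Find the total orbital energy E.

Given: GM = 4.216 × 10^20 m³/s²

Convert to SI: a = 93.68 Mm = 9.368e+07 m.
E = −GMm / (2a).
E = −4.216e+20 · 4.234e+04 / (2 · 9.368e+07) J ≈ -9.527e+16 J = -95.27 PJ.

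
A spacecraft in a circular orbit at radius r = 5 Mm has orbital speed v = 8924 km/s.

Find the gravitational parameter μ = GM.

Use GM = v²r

Convert to SI: r = 5 Mm = 5e+06 m; v = 8924 km/s = 8.924e+06 m/s.
For a circular orbit v² = GM/r, so GM = v² · r.
GM = (8.924e+06)² · 5e+06 m³/s² ≈ 3.982e+20 m³/s² = 3.982 × 10^20 m³/s².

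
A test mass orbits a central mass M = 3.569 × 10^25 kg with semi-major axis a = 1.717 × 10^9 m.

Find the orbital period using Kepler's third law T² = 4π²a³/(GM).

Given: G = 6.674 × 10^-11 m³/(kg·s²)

GM = G · M = 6.674e-11 · 3.569e+25 = 2.38195e+15 m³/s².
Kepler's third law: T = 2π √(a³ / GM).
Substituting a = 1.717e+09 m and GM = 2.38195e+15 m³/s²:
T = 2π √((1.717e+09)³ / 2.38195e+15) s
T ≈ 9.159e+06 s = 106 days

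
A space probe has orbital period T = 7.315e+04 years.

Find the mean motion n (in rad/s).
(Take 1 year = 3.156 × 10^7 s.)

Convert to SI: T = 7.315e+04 years = 2.30861e+12 s.
n = 2π / T.
n = 2π / 2.30861e+12 s ≈ 2.722e-12 rad/s.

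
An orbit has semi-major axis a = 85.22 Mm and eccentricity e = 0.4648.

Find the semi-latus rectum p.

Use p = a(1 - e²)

Convert to SI: a = 85.22 Mm = 8.522e+07 m.
p = a (1 − e²).
p = 8.522e+07 · (1 − (0.4648)²) = 8.522e+07 · 0.783961 ≈ 6.681e+07 m = 66.81 Mm.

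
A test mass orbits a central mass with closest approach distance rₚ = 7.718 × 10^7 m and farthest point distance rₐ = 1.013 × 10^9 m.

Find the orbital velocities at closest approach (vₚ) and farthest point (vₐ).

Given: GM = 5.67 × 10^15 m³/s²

Use the vis-viva equation v² = GM(2/r − 1/a) with a = (rₚ + rₐ)/2 = (7.718e+07 + 1.013e+09)/2 = 5.4509e+08 m.
vₚ = √(GM · (2/rₚ − 1/a)) = √(5.67e+15 · (2/7.718e+07 − 1/5.4509e+08)) m/s ≈ 1.168e+04 m/s = 11.68 km/s.
vₐ = √(GM · (2/rₐ − 1/a)) = √(5.67e+15 · (2/1.013e+09 − 1/5.4509e+08)) m/s ≈ 890.2 m/s = 890.2 m/s.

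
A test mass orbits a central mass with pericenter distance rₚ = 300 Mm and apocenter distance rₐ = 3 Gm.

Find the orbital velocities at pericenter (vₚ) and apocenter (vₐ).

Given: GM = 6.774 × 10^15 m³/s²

Convert to SI: rₚ = 300 Mm = 3e+08 m; rₐ = 3 Gm = 3e+09 m.
Use the vis-viva equation v² = GM(2/r − 1/a) with a = (rₚ + rₐ)/2 = (3e+08 + 3e+09)/2 = 1.65e+09 m.
vₚ = √(GM · (2/rₚ − 1/a)) = √(6.774e+15 · (2/3e+08 − 1/1.65e+09)) m/s ≈ 6407 m/s = 6.407 km/s.
vₐ = √(GM · (2/rₐ − 1/a)) = √(6.774e+15 · (2/3e+09 − 1/1.65e+09)) m/s ≈ 640.7 m/s = 640.7 m/s.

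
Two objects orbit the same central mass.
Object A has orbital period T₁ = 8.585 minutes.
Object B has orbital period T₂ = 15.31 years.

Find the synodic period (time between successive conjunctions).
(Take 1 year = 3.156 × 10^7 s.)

Convert to SI: T₁ = 8.585 minutes = 515.1 s; T₂ = 15.31 years = 4.83184e+08 s.
T_syn = |T₁ · T₂ / (T₁ − T₂)|.
T_syn = |515.1 · 4.83184e+08 / (515.1 − 4.83184e+08)| s ≈ 515.1 s = 8.585 minutes.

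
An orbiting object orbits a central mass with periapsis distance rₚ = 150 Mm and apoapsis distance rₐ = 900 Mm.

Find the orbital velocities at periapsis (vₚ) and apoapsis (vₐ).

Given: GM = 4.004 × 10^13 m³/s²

Convert to SI: rₚ = 150 Mm = 1.5e+08 m; rₐ = 900 Mm = 9e+08 m.
Use the vis-viva equation v² = GM(2/r − 1/a) with a = (rₚ + rₐ)/2 = (1.5e+08 + 9e+08)/2 = 5.25e+08 m.
vₚ = √(GM · (2/rₚ − 1/a)) = √(4.004e+13 · (2/1.5e+08 − 1/5.25e+08)) m/s ≈ 676.5 m/s = 676.5 m/s.
vₐ = √(GM · (2/rₐ − 1/a)) = √(4.004e+13 · (2/9e+08 − 1/5.25e+08)) m/s ≈ 112.7 m/s = 112.7 m/s.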